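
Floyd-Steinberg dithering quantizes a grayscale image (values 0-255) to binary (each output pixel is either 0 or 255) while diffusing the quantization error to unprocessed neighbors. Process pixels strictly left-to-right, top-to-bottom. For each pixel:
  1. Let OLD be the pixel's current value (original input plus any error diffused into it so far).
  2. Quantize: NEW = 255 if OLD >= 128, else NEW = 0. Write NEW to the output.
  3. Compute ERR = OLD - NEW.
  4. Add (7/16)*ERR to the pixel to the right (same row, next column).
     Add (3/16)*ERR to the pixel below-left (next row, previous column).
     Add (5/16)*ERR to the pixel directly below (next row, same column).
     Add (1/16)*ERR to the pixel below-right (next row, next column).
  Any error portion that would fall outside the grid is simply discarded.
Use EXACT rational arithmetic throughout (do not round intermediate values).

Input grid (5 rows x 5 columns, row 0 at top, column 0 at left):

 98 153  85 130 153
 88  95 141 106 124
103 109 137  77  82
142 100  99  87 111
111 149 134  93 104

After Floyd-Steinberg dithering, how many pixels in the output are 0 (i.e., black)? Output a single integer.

(0,0): OLD=98 → NEW=0, ERR=98
(0,1): OLD=1567/8 → NEW=255, ERR=-473/8
(0,2): OLD=7569/128 → NEW=0, ERR=7569/128
(0,3): OLD=319223/2048 → NEW=255, ERR=-203017/2048
(0,4): OLD=3592385/32768 → NEW=0, ERR=3592385/32768
(1,0): OLD=13765/128 → NEW=0, ERR=13765/128
(1,1): OLD=144163/1024 → NEW=255, ERR=-116957/1024
(1,2): OLD=2858271/32768 → NEW=0, ERR=2858271/32768
(1,3): OLD=18013971/131072 → NEW=255, ERR=-15409389/131072
(1,4): OLD=211035737/2097152 → NEW=0, ERR=211035737/2097152
(2,0): OLD=1887281/16384 → NEW=0, ERR=1887281/16384
(2,1): OLD=76954859/524288 → NEW=255, ERR=-56738581/524288
(2,2): OLD=735936257/8388608 → NEW=0, ERR=735936257/8388608
(2,3): OLD=13819460595/134217728 → NEW=0, ERR=13819460595/134217728
(2,4): OLD=324582104805/2147483648 → NEW=255, ERR=-223026225435/2147483648
(3,0): OLD=1322931553/8388608 → NEW=255, ERR=-816163487/8388608
(3,1): OLD=3171819277/67108864 → NEW=0, ERR=3171819277/67108864
(3,2): OLD=342814556639/2147483648 → NEW=255, ERR=-204793773601/2147483648
(3,3): OLD=272577334487/4294967296 → NEW=0, ERR=272577334487/4294967296
(3,4): OLD=7747863743795/68719476736 → NEW=0, ERR=7747863743795/68719476736
(4,0): OLD=96054260815/1073741824 → NEW=0, ERR=96054260815/1073741824
(4,1): OLD=6148532579087/34359738368 → NEW=255, ERR=-2613200704753/34359738368
(4,2): OLD=47157199737153/549755813888 → NEW=0, ERR=47157199737153/549755813888
(4,3): OLD=1456108067106319/8796093022208 → NEW=255, ERR=-786895653556721/8796093022208
(4,4): OLD=14645300391115241/140737488355328 → NEW=0, ERR=14645300391115241/140737488355328
Output grid:
  Row 0: .#.#.  (3 black, running=3)
  Row 1: .#.#.  (3 black, running=6)
  Row 2: .#..#  (3 black, running=9)
  Row 3: #.#..  (3 black, running=12)
  Row 4: .#.#.  (3 black, running=15)

Answer: 15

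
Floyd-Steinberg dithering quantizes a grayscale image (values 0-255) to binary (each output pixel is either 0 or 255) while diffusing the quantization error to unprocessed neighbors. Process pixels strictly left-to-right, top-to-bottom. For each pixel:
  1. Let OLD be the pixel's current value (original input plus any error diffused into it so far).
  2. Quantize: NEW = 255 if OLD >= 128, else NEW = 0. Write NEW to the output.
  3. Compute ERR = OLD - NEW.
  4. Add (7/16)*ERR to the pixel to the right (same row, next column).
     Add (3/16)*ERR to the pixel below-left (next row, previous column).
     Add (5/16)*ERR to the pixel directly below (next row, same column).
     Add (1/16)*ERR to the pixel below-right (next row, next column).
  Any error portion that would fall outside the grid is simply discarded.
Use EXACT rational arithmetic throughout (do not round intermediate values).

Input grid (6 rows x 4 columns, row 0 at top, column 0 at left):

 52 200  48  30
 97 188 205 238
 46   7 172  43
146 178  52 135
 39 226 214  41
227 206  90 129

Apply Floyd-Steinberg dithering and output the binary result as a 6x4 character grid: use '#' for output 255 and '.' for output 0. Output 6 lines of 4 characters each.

(0,0): OLD=52 → NEW=0, ERR=52
(0,1): OLD=891/4 → NEW=255, ERR=-129/4
(0,2): OLD=2169/64 → NEW=0, ERR=2169/64
(0,3): OLD=45903/1024 → NEW=0, ERR=45903/1024
(1,0): OLD=6861/64 → NEW=0, ERR=6861/64
(1,1): OLD=120027/512 → NEW=255, ERR=-10533/512
(1,2): OLD=3489463/16384 → NEW=255, ERR=-688457/16384
(1,3): OLD=61798577/262144 → NEW=255, ERR=-5048143/262144
(2,0): OLD=619673/8192 → NEW=0, ERR=619673/8192
(2,1): OLD=8516195/262144 → NEW=0, ERR=8516195/262144
(2,2): OLD=88177471/524288 → NEW=255, ERR=-45515969/524288
(2,3): OLD=-30413693/8388608 → NEW=0, ERR=-30413693/8388608
(3,0): OLD=737064649/4194304 → NEW=255, ERR=-332482871/4194304
(3,1): OLD=9524182615/67108864 → NEW=255, ERR=-7588577705/67108864
(3,2): OLD=-24965471959/1073741824 → NEW=0, ERR=-24965471959/1073741824
(3,3): OLD=2031842568095/17179869184 → NEW=0, ERR=2031842568095/17179869184
(4,0): OLD=-7488431659/1073741824 → NEW=0, ERR=-7488431659/1073741824
(4,1): OLD=1531566583359/8589934592 → NEW=255, ERR=-658866737601/8589934592
(4,2): OLD=51755351814687/274877906944 → NEW=255, ERR=-18338514456033/274877906944
(4,3): OLD=208106550389129/4398046511104 → NEW=0, ERR=208106550389129/4398046511104
(5,0): OLD=28922504958981/137438953472 → NEW=255, ERR=-6124428176379/137438953472
(5,1): OLD=657904326929155/4398046511104 → NEW=255, ERR=-463597533402365/4398046511104
(5,2): OLD=59621967725195/2199023255552 → NEW=0, ERR=59621967725195/2199023255552
(5,3): OLD=10659392067720503/70368744177664 → NEW=255, ERR=-7284637697583817/70368744177664
Row 0: .#..
Row 1: .###
Row 2: ..#.
Row 3: ##..
Row 4: .##.
Row 5: ##.#

Answer: .#..
.###
..#.
##..
.##.
##.#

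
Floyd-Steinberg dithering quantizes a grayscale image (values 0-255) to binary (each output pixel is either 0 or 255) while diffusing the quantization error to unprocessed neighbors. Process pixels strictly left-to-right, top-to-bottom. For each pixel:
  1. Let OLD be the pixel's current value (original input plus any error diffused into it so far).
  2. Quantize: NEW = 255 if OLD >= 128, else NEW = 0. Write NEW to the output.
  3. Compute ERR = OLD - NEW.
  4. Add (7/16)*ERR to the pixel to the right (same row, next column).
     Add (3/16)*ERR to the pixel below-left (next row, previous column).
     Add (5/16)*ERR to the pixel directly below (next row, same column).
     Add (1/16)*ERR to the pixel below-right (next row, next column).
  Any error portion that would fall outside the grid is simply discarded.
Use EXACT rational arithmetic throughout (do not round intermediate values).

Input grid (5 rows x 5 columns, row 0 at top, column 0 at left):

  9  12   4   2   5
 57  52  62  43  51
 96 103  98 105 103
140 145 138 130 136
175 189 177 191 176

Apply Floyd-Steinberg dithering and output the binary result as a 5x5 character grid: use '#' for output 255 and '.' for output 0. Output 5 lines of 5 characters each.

Answer: .....
.....
#.##.
.#.#.
#####

Derivation:
(0,0): OLD=9 → NEW=0, ERR=9
(0,1): OLD=255/16 → NEW=0, ERR=255/16
(0,2): OLD=2809/256 → NEW=0, ERR=2809/256
(0,3): OLD=27855/4096 → NEW=0, ERR=27855/4096
(0,4): OLD=522665/65536 → NEW=0, ERR=522665/65536
(1,0): OLD=16077/256 → NEW=0, ERR=16077/256
(1,1): OLD=178331/2048 → NEW=0, ERR=178331/2048
(1,2): OLD=6933431/65536 → NEW=0, ERR=6933431/65536
(1,3): OLD=24534571/262144 → NEW=0, ERR=24534571/262144
(1,4): OLD=397887521/4194304 → NEW=0, ERR=397887521/4194304
(2,0): OLD=4323801/32768 → NEW=255, ERR=-4032039/32768
(2,1): OLD=105003747/1048576 → NEW=0, ERR=105003747/1048576
(2,2): OLD=3319588201/16777216 → NEW=255, ERR=-958601879/16777216
(2,3): OLD=35876181035/268435456 → NEW=255, ERR=-32574860245/268435456
(2,4): OLD=366805017197/4294967296 → NEW=0, ERR=366805017197/4294967296
(3,0): OLD=2018695241/16777216 → NEW=0, ERR=2018695241/16777216
(3,1): OLD=28257048981/134217728 → NEW=255, ERR=-5968471659/134217728
(3,2): OLD=361615111799/4294967296 → NEW=0, ERR=361615111799/4294967296
(3,3): OLD=1214232738655/8589934592 → NEW=255, ERR=-976200582305/8589934592
(3,4): OLD=14483948240187/137438953472 → NEW=0, ERR=14483948240187/137438953472
(4,0): OLD=438652033063/2147483648 → NEW=255, ERR=-108956297177/2147483648
(4,1): OLD=12109268794279/68719476736 → NEW=255, ERR=-5414197773401/68719476736
(4,2): OLD=159158711181737/1099511627776 → NEW=255, ERR=-121216753901143/1099511627776
(4,3): OLD=2327010110885287/17592186044416 → NEW=255, ERR=-2158997330440793/17592186044416
(4,4): OLD=41697082669148945/281474976710656 → NEW=255, ERR=-30079036392068335/281474976710656
Row 0: .....
Row 1: .....
Row 2: #.##.
Row 3: .#.#.
Row 4: #####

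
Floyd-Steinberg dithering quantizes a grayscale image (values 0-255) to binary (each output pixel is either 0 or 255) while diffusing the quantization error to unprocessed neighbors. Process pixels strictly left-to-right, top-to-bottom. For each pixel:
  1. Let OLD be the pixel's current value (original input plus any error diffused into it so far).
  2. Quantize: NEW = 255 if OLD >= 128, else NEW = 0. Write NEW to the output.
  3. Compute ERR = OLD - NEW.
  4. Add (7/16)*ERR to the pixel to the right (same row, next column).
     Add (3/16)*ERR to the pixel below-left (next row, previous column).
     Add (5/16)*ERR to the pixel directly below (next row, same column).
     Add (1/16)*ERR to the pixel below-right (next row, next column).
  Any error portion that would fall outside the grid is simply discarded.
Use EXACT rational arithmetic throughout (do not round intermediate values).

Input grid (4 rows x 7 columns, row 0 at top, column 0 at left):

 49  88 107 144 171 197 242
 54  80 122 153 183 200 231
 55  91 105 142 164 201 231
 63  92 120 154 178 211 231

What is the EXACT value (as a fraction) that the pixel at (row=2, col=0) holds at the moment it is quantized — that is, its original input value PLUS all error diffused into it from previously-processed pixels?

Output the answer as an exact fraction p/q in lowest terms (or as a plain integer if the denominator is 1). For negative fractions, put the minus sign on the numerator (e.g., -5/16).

(0,0): OLD=49 → NEW=0, ERR=49
(0,1): OLD=1751/16 → NEW=0, ERR=1751/16
(0,2): OLD=39649/256 → NEW=255, ERR=-25631/256
(0,3): OLD=410407/4096 → NEW=0, ERR=410407/4096
(0,4): OLD=14079505/65536 → NEW=255, ERR=-2632175/65536
(0,5): OLD=188144247/1048576 → NEW=255, ERR=-79242633/1048576
(0,6): OLD=3505387841/16777216 → NEW=255, ERR=-772802239/16777216
(1,0): OLD=22997/256 → NEW=0, ERR=22997/256
(1,1): OLD=282195/2048 → NEW=255, ERR=-240045/2048
(1,2): OLD=4263759/65536 → NEW=0, ERR=4263759/65536
(1,3): OLD=52163235/262144 → NEW=255, ERR=-14683485/262144
(1,4): OLD=2315855241/16777216 → NEW=255, ERR=-1962334839/16777216
(1,5): OLD=15309546585/134217728 → NEW=0, ERR=15309546585/134217728
(1,6): OLD=562180402199/2147483648 → NEW=255, ERR=14572071959/2147483648
(2,0): OLD=2001985/32768 → NEW=0, ERR=2001985/32768
Target (2,0): original=55, with diffused error = 2001985/32768

Answer: 2001985/32768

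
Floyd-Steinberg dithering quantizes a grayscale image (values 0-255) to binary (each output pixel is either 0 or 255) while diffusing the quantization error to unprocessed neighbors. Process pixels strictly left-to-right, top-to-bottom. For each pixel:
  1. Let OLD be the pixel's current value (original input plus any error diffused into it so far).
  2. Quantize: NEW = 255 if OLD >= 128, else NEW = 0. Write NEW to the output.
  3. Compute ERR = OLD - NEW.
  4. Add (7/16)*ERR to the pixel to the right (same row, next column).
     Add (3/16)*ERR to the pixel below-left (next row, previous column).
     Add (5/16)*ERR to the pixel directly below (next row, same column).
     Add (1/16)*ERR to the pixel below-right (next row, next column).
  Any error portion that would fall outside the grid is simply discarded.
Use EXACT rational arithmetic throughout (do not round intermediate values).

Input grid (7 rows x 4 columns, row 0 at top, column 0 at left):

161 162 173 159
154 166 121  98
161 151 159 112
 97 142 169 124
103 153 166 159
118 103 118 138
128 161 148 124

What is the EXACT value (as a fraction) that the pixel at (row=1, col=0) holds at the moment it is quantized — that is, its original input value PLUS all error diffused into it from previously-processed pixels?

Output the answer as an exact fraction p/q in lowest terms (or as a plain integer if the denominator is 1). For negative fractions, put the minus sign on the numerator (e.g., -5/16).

Answer: 18853/128

Derivation:
(0,0): OLD=161 → NEW=255, ERR=-94
(0,1): OLD=967/8 → NEW=0, ERR=967/8
(0,2): OLD=28913/128 → NEW=255, ERR=-3727/128
(0,3): OLD=299543/2048 → NEW=255, ERR=-222697/2048
(1,0): OLD=18853/128 → NEW=255, ERR=-13787/128
Target (1,0): original=154, with diffused error = 18853/128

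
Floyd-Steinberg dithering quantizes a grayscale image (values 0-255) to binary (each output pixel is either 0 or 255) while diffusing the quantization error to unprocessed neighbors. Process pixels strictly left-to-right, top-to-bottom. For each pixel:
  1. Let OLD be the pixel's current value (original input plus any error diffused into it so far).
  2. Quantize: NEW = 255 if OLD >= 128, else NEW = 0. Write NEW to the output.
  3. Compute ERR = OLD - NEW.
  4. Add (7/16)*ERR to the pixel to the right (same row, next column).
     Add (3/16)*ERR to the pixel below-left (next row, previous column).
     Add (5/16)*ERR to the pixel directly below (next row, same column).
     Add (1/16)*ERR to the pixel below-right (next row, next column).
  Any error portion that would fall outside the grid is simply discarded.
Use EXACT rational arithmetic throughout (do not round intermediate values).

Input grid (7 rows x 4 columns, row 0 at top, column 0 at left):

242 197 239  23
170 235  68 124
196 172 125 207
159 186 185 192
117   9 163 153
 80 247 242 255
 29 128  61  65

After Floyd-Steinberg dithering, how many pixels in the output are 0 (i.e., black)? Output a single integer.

(0,0): OLD=242 → NEW=255, ERR=-13
(0,1): OLD=3061/16 → NEW=255, ERR=-1019/16
(0,2): OLD=54051/256 → NEW=255, ERR=-11229/256
(0,3): OLD=15605/4096 → NEW=0, ERR=15605/4096
(1,0): OLD=39423/256 → NEW=255, ERR=-25857/256
(1,1): OLD=331513/2048 → NEW=255, ERR=-190727/2048
(1,2): OLD=673901/65536 → NEW=0, ERR=673901/65536
(1,3): OLD=133114507/1048576 → NEW=0, ERR=133114507/1048576
(2,0): OLD=4816067/32768 → NEW=255, ERR=-3539773/32768
(2,1): OLD=95684241/1048576 → NEW=0, ERR=95684241/1048576
(2,2): OLD=390318133/2097152 → NEW=255, ERR=-144455627/2097152
(2,3): OLD=7287287937/33554432 → NEW=255, ERR=-1269092223/33554432
(3,0): OLD=2388266387/16777216 → NEW=255, ERR=-1889923693/16777216
(3,1): OLD=39074969421/268435456 → NEW=255, ERR=-29376071859/268435456
(3,2): OLD=490521797811/4294967296 → NEW=0, ERR=490521797811/4294967296
(3,3): OLD=15519727971173/68719476736 → NEW=255, ERR=-2003738596507/68719476736
(4,0): OLD=263189062615/4294967296 → NEW=0, ERR=263189062615/4294967296
(4,1): OLD=549228954117/34359738368 → NEW=0, ERR=549228954117/34359738368
(4,2): OLD=212619854324581/1099511627776 → NEW=255, ERR=-67755610758299/1099511627776
(4,3): OLD=2182589682006611/17592186044416 → NEW=0, ERR=2182589682006611/17592186044416
(5,0): OLD=56155714477991/549755813888 → NEW=0, ERR=56155714477991/549755813888
(5,1): OLD=5083436156075889/17592186044416 → NEW=255, ERR=597428714749809/17592186044416
(5,2): OLD=2303358461784101/8796093022208 → NEW=255, ERR=60354741121061/8796093022208
(5,3): OLD=82449944074812405/281474976710656 → NEW=255, ERR=10673825013595125/281474976710656
(6,0): OLD=18939974785337011/281474976710656 → NEW=0, ERR=18939974785337011/281474976710656
(6,1): OLD=791380653941120533/4503599627370496 → NEW=255, ERR=-357037251038355947/4503599627370496
(6,2): OLD=2716045967943545731/72057594037927936 → NEW=0, ERR=2716045967943545731/72057594037927936
(6,3): OLD=108109141631715365269/1152921504606846976 → NEW=0, ERR=108109141631715365269/1152921504606846976
Output grid:
  Row 0: ###.  (1 black, running=1)
  Row 1: ##..  (2 black, running=3)
  Row 2: #.##  (1 black, running=4)
  Row 3: ##.#  (1 black, running=5)
  Row 4: ..#.  (3 black, running=8)
  Row 5: .###  (1 black, running=9)
  Row 6: .#..  (3 black, running=12)

Answer: 12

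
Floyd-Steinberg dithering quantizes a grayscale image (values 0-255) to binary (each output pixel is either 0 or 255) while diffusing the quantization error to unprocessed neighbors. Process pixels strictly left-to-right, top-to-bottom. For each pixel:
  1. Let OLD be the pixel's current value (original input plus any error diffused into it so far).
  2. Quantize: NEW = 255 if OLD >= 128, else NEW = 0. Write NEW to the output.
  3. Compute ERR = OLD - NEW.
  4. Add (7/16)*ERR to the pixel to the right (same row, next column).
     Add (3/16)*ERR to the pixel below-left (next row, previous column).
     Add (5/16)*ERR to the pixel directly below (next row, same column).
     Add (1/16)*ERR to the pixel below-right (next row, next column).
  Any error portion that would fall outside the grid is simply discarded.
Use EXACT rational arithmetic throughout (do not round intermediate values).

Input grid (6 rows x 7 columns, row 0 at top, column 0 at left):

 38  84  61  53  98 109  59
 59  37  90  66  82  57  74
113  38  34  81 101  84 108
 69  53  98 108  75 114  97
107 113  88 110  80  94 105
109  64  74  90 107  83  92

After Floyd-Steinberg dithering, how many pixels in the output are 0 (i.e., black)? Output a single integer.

(0,0): OLD=38 → NEW=0, ERR=38
(0,1): OLD=805/8 → NEW=0, ERR=805/8
(0,2): OLD=13443/128 → NEW=0, ERR=13443/128
(0,3): OLD=202645/2048 → NEW=0, ERR=202645/2048
(0,4): OLD=4629779/32768 → NEW=255, ERR=-3726061/32768
(0,5): OLD=31064965/524288 → NEW=0, ERR=31064965/524288
(0,6): OLD=712382627/8388608 → NEW=0, ERR=712382627/8388608
(1,0): OLD=11487/128 → NEW=0, ERR=11487/128
(1,1): OLD=132889/1024 → NEW=255, ERR=-128231/1024
(1,2): OLD=3043341/32768 → NEW=0, ERR=3043341/32768
(1,3): OLD=16095305/131072 → NEW=0, ERR=16095305/131072
(1,4): OLD=985521531/8388608 → NEW=0, ERR=985521531/8388608
(1,5): OLD=9108767339/67108864 → NEW=255, ERR=-8003992981/67108864
(1,6): OLD=55900564709/1073741824 → NEW=0, ERR=55900564709/1073741824
(2,0): OLD=1926179/16384 → NEW=0, ERR=1926179/16384
(2,1): OLD=38443185/524288 → NEW=0, ERR=38443185/524288
(2,2): OLD=925271635/8388608 → NEW=0, ERR=925271635/8388608
(2,3): OLD=13117347451/67108864 → NEW=255, ERR=-3995412869/67108864
(2,4): OLD=52064856299/536870912 → NEW=0, ERR=52064856299/536870912
(2,5): OLD=1825546011257/17179869184 → NEW=0, ERR=1825546011257/17179869184
(2,6): OLD=44888659002335/274877906944 → NEW=255, ERR=-25205207268385/274877906944
(3,0): OLD=1002332147/8388608 → NEW=0, ERR=1002332147/8388608
(3,1): OLD=10483668983/67108864 → NEW=255, ERR=-6629091337/67108864
(3,2): OLD=44384206933/536870912 → NEW=0, ERR=44384206933/536870912
(3,3): OLD=323499455811/2147483648 → NEW=255, ERR=-224108874429/2147483648
(3,4): OLD=20849935399923/274877906944 → NEW=0, ERR=20849935399923/274877906944
(3,5): OLD=372206057792905/2199023255552 → NEW=255, ERR=-188544872372855/2199023255552
(3,6): OLD=1318531584712215/35184372088832 → NEW=0, ERR=1318531584712215/35184372088832
(4,0): OLD=135096387037/1073741824 → NEW=0, ERR=135096387037/1073741824
(4,1): OLD=2751276376505/17179869184 → NEW=255, ERR=-1629590265415/17179869184
(4,2): OLD=12807936693879/274877906944 → NEW=0, ERR=12807936693879/274877906944
(4,3): OLD=257642756796749/2199023255552 → NEW=0, ERR=257642756796749/2199023255552
(4,4): OLD=2328562188073431/17592186044416 → NEW=255, ERR=-2157445253252649/17592186044416
(4,5): OLD=14253858771564631/562949953421312 → NEW=0, ERR=14253858771564631/562949953421312
(4,6): OLD=1102747972598282897/9007199254740992 → NEW=0, ERR=1102747972598282897/9007199254740992
(5,0): OLD=35880632023611/274877906944 → NEW=255, ERR=-34213234247109/274877906944
(5,1): OLD=-7688199544599/2199023255552 → NEW=0, ERR=-7688199544599/2199023255552
(5,2): OLD=1813242160966831/17592186044416 → NEW=0, ERR=1813242160966831/17592186044416
(5,3): OLD=21339262745623563/140737488355328 → NEW=255, ERR=-14548796784985077/140737488355328
(5,4): OLD=319930891811941785/9007199254740992 → NEW=0, ERR=319930891811941785/9007199254740992
(5,5): OLD=8772508751417146377/72057594037927936 → NEW=0, ERR=8772508751417146377/72057594037927936
(5,6): OLD=213410752510441535079/1152921504606846976 → NEW=255, ERR=-80584231164304443801/1152921504606846976
Output grid:
  Row 0: ....#..  (6 black, running=6)
  Row 1: .#...#.  (5 black, running=11)
  Row 2: ...#..#  (5 black, running=16)
  Row 3: .#.#.#.  (4 black, running=20)
  Row 4: .#..#..  (5 black, running=25)
  Row 5: #..#..#  (4 black, running=29)

Answer: 29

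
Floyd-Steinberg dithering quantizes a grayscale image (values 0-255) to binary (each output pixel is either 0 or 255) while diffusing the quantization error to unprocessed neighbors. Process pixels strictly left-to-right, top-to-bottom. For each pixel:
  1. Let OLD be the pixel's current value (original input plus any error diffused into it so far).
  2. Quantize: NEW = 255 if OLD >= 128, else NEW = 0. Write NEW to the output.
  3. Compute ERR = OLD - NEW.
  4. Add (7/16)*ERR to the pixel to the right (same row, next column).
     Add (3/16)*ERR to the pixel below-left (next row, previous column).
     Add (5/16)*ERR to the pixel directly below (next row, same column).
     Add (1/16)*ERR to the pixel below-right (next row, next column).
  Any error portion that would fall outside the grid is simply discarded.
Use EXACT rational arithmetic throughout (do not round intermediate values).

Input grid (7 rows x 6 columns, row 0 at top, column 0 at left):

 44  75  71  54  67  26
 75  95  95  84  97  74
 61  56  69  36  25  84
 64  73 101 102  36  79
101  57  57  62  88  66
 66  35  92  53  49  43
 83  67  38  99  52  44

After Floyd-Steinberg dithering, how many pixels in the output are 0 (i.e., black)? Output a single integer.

Answer: 32

Derivation:
(0,0): OLD=44 → NEW=0, ERR=44
(0,1): OLD=377/4 → NEW=0, ERR=377/4
(0,2): OLD=7183/64 → NEW=0, ERR=7183/64
(0,3): OLD=105577/1024 → NEW=0, ERR=105577/1024
(0,4): OLD=1836767/16384 → NEW=0, ERR=1836767/16384
(0,5): OLD=19673113/262144 → NEW=0, ERR=19673113/262144
(1,0): OLD=6811/64 → NEW=0, ERR=6811/64
(1,1): OLD=99741/512 → NEW=255, ERR=-30819/512
(1,2): OLD=2112897/16384 → NEW=255, ERR=-2065023/16384
(1,3): OLD=5840061/65536 → NEW=0, ERR=5840061/65536
(1,4): OLD=803357607/4194304 → NEW=255, ERR=-266189913/4194304
(1,5): OLD=5146787937/67108864 → NEW=0, ERR=5146787937/67108864
(2,0): OLD=679695/8192 → NEW=0, ERR=679695/8192
(2,1): OLD=14813301/262144 → NEW=0, ERR=14813301/262144
(2,2): OLD=282199647/4194304 → NEW=0, ERR=282199647/4194304
(2,3): OLD=2466460263/33554432 → NEW=0, ERR=2466460263/33554432
(2,4): OLD=61499382517/1073741824 → NEW=0, ERR=61499382517/1073741824
(2,5): OLD=2217203106307/17179869184 → NEW=255, ERR=-2163663535613/17179869184
(3,0): OLD=421626559/4194304 → NEW=0, ERR=421626559/4194304
(3,1): OLD=5114999923/33554432 → NEW=255, ERR=-3441380237/33554432
(3,2): OLD=25358884825/268435456 → NEW=0, ERR=25358884825/268435456
(3,3): OLD=3113770331131/17179869184 → NEW=255, ERR=-1267096310789/17179869184
(3,4): OLD=358859061819/137438953472 → NEW=0, ERR=358859061819/137438953472
(3,5): OLD=97560230158997/2199023255552 → NEW=0, ERR=97560230158997/2199023255552
(4,0): OLD=60764883761/536870912 → NEW=0, ERR=60764883761/536870912
(4,1): OLD=845791547613/8589934592 → NEW=0, ERR=845791547613/8589934592
(4,2): OLD=30060689892679/274877906944 → NEW=0, ERR=30060689892679/274877906944
(4,3): OLD=409856660505795/4398046511104 → NEW=0, ERR=409856660505795/4398046511104
(4,4): OLD=9379848286458035/70368744177664 → NEW=255, ERR=-8564181478846285/70368744177664
(4,5): OLD=30153496164780037/1125899906842624 → NEW=0, ERR=30153496164780037/1125899906842624
(5,0): OLD=16469536272871/137438953472 → NEW=0, ERR=16469536272871/137438953472
(5,1): OLD=641125473490583/4398046511104 → NEW=255, ERR=-480376386840937/4398046511104
(5,2): OLD=3589380100884045/35184372088832 → NEW=0, ERR=3589380100884045/35184372088832
(5,3): OLD=124715541491486271/1125899906842624 → NEW=0, ERR=124715541491486271/1125899906842624
(5,4): OLD=158245449085142743/2251799813685248 → NEW=0, ERR=158245449085142743/2251799813685248
(5,5): OLD=2684437569736169075/36028797018963968 → NEW=0, ERR=2684437569736169075/36028797018963968
(6,0): OLD=7034602409882661/70368744177664 → NEW=0, ERR=7034602409882661/70368744177664
(6,1): OLD=116216082857373697/1125899906842624 → NEW=0, ERR=116216082857373697/1125899906842624
(6,2): OLD=580882702236639353/4503599627370496 → NEW=255, ERR=-567535202742837127/4503599627370496
(6,3): OLD=7064179567808745413/72057594037927936 → NEW=0, ERR=7064179567808745413/72057594037927936
(6,4): OLD=158808867141712235317/1152921504606846976 → NEW=255, ERR=-135186116533033743563/1152921504606846976
(6,5): OLD=375885604601364202579/18446744073709551616 → NEW=0, ERR=375885604601364202579/18446744073709551616
Output grid:
  Row 0: ......  (6 black, running=6)
  Row 1: .##.#.  (3 black, running=9)
  Row 2: .....#  (5 black, running=14)
  Row 3: .#.#..  (4 black, running=18)
  Row 4: ....#.  (5 black, running=23)
  Row 5: .#....  (5 black, running=28)
  Row 6: ..#.#.  (4 black, running=32)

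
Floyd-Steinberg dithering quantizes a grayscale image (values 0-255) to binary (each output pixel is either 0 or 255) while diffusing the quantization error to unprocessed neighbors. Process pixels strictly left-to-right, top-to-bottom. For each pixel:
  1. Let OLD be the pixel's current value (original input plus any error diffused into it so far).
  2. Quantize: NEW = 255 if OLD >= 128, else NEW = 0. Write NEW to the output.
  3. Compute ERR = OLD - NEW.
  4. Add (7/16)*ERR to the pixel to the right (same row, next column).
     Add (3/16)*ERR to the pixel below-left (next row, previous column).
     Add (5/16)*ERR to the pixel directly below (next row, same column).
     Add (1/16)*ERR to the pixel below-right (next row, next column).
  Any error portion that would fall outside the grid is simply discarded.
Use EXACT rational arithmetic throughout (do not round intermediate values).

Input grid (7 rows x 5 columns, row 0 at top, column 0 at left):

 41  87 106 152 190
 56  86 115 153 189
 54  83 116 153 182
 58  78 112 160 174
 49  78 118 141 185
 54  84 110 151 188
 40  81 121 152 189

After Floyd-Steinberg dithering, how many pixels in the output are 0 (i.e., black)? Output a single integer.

Answer: 19

Derivation:
(0,0): OLD=41 → NEW=0, ERR=41
(0,1): OLD=1679/16 → NEW=0, ERR=1679/16
(0,2): OLD=38889/256 → NEW=255, ERR=-26391/256
(0,3): OLD=437855/4096 → NEW=0, ERR=437855/4096
(0,4): OLD=15516825/65536 → NEW=255, ERR=-1194855/65536
(1,0): OLD=22653/256 → NEW=0, ERR=22653/256
(1,1): OLD=288235/2048 → NEW=255, ERR=-234005/2048
(1,2): OLD=3892679/65536 → NEW=0, ERR=3892679/65536
(1,3): OLD=53092155/262144 → NEW=255, ERR=-13754565/262144
(1,4): OLD=700567121/4194304 → NEW=255, ERR=-368980399/4194304
(2,0): OLD=1973577/32768 → NEW=0, ERR=1973577/32768
(2,1): OLD=94698291/1048576 → NEW=0, ERR=94698291/1048576
(2,2): OLD=2635594073/16777216 → NEW=255, ERR=-1642596007/16777216
(2,3): OLD=21739752955/268435456 → NEW=0, ERR=21739752955/268435456
(2,4): OLD=801703916317/4294967296 → NEW=255, ERR=-293512744163/4294967296
(3,0): OLD=1572945721/16777216 → NEW=0, ERR=1572945721/16777216
(3,1): OLD=17803566149/134217728 → NEW=255, ERR=-16421954491/134217728
(3,2): OLD=209183315079/4294967296 → NEW=0, ERR=209183315079/4294967296
(3,3): OLD=1612192113679/8589934592 → NEW=255, ERR=-578241207281/8589934592
(3,4): OLD=17627234106091/137438953472 → NEW=255, ERR=-17419699029269/137438953472
(4,0): OLD=118878664119/2147483648 → NEW=0, ERR=118878664119/2147483648
(4,1): OLD=5427131814327/68719476736 → NEW=0, ERR=5427131814327/68719476736
(4,2): OLD=162181130310041/1099511627776 → NEW=255, ERR=-118194334772839/1099511627776
(4,3): OLD=918541668150711/17592186044416 → NEW=0, ERR=918541668150711/17592186044416
(4,4): OLD=46169816997282689/281474976710656 → NEW=255, ERR=-25606302063934591/281474976710656
(5,0): OLD=94675609601925/1099511627776 → NEW=0, ERR=94675609601925/1099511627776
(5,1): OLD=1140463155900495/8796093022208 → NEW=255, ERR=-1102540564762545/8796093022208
(5,2): OLD=10216103498589255/281474976710656 → NEW=0, ERR=10216103498589255/281474976710656
(5,3): OLD=179490736445369001/1125899906842624 → NEW=255, ERR=-107613739799500119/1125899906842624
(5,4): OLD=2180071366669065843/18014398509481984 → NEW=0, ERR=2180071366669065843/18014398509481984
(6,0): OLD=6108902224002485/140737488355328 → NEW=0, ERR=6108902224002485/140737488355328
(6,1): OLD=328794977144898331/4503599627370496 → NEW=0, ERR=328794977144898331/4503599627370496
(6,2): OLD=9981956351738284505/72057594037927936 → NEW=255, ERR=-8392730127933339175/72057594037927936
(6,3): OLD=110834739964534967443/1152921504606846976 → NEW=0, ERR=110834739964534967443/1152921504606846976
(6,4): OLD=4849704177462262975429/18446744073709551616 → NEW=255, ERR=145784438666327313349/18446744073709551616
Output grid:
  Row 0: ..#.#  (3 black, running=3)
  Row 1: .#.##  (2 black, running=5)
  Row 2: ..#.#  (3 black, running=8)
  Row 3: .#.##  (2 black, running=10)
  Row 4: ..#.#  (3 black, running=13)
  Row 5: .#.#.  (3 black, running=16)
  Row 6: ..#.#  (3 black, running=19)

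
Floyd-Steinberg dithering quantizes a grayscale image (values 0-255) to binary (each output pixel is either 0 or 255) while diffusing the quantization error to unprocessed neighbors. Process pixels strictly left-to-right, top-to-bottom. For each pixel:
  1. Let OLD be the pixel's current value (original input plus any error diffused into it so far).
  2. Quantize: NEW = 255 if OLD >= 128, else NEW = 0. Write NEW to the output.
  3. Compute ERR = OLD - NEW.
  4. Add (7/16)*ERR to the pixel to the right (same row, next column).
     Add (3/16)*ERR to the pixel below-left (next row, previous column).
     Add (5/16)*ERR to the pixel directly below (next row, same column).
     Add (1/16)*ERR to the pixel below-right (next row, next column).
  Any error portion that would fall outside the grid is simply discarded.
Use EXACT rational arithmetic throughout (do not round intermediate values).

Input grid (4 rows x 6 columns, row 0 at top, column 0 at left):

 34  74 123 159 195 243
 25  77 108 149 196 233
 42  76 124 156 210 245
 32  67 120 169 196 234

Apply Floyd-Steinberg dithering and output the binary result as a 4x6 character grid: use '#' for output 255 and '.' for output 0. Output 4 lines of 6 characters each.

Answer: ..#.##
..####
.#..##
..##.#

Derivation:
(0,0): OLD=34 → NEW=0, ERR=34
(0,1): OLD=711/8 → NEW=0, ERR=711/8
(0,2): OLD=20721/128 → NEW=255, ERR=-11919/128
(0,3): OLD=242199/2048 → NEW=0, ERR=242199/2048
(0,4): OLD=8085153/32768 → NEW=255, ERR=-270687/32768
(0,5): OLD=125507175/524288 → NEW=255, ERR=-8186265/524288
(1,0): OLD=6693/128 → NEW=0, ERR=6693/128
(1,1): OLD=115011/1024 → NEW=0, ERR=115011/1024
(1,2): OLD=5104191/32768 → NEW=255, ERR=-3251649/32768
(1,3): OLD=17717491/131072 → NEW=255, ERR=-15705869/131072
(1,4): OLD=1220192025/8388608 → NEW=255, ERR=-918903015/8388608
(1,5): OLD=24116212447/134217728 → NEW=255, ERR=-10109308193/134217728
(2,0): OLD=1300881/16384 → NEW=0, ERR=1300881/16384
(2,1): OLD=68418443/524288 → NEW=255, ERR=-65274997/524288
(2,2): OLD=193545697/8388608 → NEW=0, ERR=193545697/8388608
(2,3): OLD=6838888089/67108864 → NEW=0, ERR=6838888089/67108864
(2,4): OLD=426793023691/2147483648 → NEW=255, ERR=-120815306549/2147483648
(2,5): OLD=6528444927037/34359738368 → NEW=255, ERR=-2233288356803/34359738368
(3,0): OLD=280751425/8388608 → NEW=0, ERR=280751425/8388608
(3,1): OLD=3491268077/67108864 → NEW=0, ERR=3491268077/67108864
(3,2): OLD=86595593975/536870912 → NEW=255, ERR=-50306488585/536870912
(3,3): OLD=5179537976837/34359738368 → NEW=255, ERR=-3582195307003/34359738368
(3,4): OLD=34906596740133/274877906944 → NEW=0, ERR=34906596740133/274877906944
(3,5): OLD=1168693167268875/4398046511104 → NEW=255, ERR=47191306937355/4398046511104
Row 0: ..#.##
Row 1: ..####
Row 2: .#..##
Row 3: ..##.#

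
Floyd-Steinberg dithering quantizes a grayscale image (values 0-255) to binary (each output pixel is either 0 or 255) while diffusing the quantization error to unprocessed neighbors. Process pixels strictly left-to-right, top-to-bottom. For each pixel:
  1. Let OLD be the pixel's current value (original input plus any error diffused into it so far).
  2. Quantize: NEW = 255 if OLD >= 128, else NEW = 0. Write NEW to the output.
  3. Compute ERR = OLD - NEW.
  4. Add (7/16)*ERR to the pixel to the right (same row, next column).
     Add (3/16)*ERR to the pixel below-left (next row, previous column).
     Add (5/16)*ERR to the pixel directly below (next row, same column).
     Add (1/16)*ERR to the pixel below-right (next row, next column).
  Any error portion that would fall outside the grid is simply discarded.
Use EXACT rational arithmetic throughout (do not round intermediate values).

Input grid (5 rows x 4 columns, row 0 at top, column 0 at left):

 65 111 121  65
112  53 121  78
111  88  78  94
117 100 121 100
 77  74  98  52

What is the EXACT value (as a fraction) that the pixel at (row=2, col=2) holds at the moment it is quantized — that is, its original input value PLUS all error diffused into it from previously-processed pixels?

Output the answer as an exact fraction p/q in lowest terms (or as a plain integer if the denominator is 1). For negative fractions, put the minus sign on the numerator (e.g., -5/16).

Answer: 226539735/2097152

Derivation:
(0,0): OLD=65 → NEW=0, ERR=65
(0,1): OLD=2231/16 → NEW=255, ERR=-1849/16
(0,2): OLD=18033/256 → NEW=0, ERR=18033/256
(0,3): OLD=392471/4096 → NEW=0, ERR=392471/4096
(1,0): OLD=28325/256 → NEW=0, ERR=28325/256
(1,1): OLD=169091/2048 → NEW=0, ERR=169091/2048
(1,2): OLD=12443839/65536 → NEW=255, ERR=-4267841/65536
(1,3): OLD=87928169/1048576 → NEW=0, ERR=87928169/1048576
(2,0): OLD=5277521/32768 → NEW=255, ERR=-3078319/32768
(2,1): OLD=70680459/1048576 → NEW=0, ERR=70680459/1048576
(2,2): OLD=226539735/2097152 → NEW=0, ERR=226539735/2097152
Target (2,2): original=78, with diffused error = 226539735/2097152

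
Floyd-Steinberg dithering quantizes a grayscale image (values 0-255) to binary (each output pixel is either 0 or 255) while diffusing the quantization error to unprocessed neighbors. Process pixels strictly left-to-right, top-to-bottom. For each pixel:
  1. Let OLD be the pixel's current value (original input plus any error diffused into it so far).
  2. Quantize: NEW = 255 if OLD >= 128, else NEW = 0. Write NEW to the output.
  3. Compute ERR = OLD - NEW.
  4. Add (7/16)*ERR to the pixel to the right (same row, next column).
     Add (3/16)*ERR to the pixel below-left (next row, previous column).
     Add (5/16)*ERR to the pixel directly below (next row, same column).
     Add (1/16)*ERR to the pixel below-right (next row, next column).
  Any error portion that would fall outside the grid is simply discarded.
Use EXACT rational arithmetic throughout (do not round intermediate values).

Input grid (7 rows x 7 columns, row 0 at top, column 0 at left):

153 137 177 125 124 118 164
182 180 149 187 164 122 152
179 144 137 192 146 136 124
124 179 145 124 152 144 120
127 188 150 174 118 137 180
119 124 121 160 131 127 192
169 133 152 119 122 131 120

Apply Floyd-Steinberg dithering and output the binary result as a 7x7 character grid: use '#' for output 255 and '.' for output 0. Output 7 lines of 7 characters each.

(0,0): OLD=153 → NEW=255, ERR=-102
(0,1): OLD=739/8 → NEW=0, ERR=739/8
(0,2): OLD=27829/128 → NEW=255, ERR=-4811/128
(0,3): OLD=222323/2048 → NEW=0, ERR=222323/2048
(0,4): OLD=5619493/32768 → NEW=255, ERR=-2736347/32768
(0,5): OLD=42711555/524288 → NEW=0, ERR=42711555/524288
(0,6): OLD=1674712597/8388608 → NEW=255, ERR=-464382443/8388608
(1,0): OLD=21433/128 → NEW=255, ERR=-11207/128
(1,1): OLD=160911/1024 → NEW=255, ERR=-100209/1024
(1,2): OLD=3950779/32768 → NEW=0, ERR=3950779/32768
(1,3): OLD=33510623/131072 → NEW=255, ERR=87263/131072
(1,4): OLD=1344316669/8388608 → NEW=255, ERR=-794778371/8388608
(1,5): OLD=6067193229/67108864 → NEW=0, ERR=6067193229/67108864
(1,6): OLD=192570891171/1073741824 → NEW=255, ERR=-81233273949/1073741824
(2,0): OLD=2183829/16384 → NEW=255, ERR=-1994091/16384
(2,1): OLD=40530103/524288 → NEW=0, ERR=40530103/524288
(2,2): OLD=1698752485/8388608 → NEW=255, ERR=-440342555/8388608
(2,3): OLD=10671197181/67108864 → NEW=255, ERR=-6441563139/67108864
(2,4): OLD=49065243917/536870912 → NEW=0, ERR=49065243917/536870912
(2,5): OLD=3163319628847/17179869184 → NEW=255, ERR=-1217547013073/17179869184
(2,6): OLD=20616570920249/274877906944 → NEW=0, ERR=20616570920249/274877906944
(3,0): OLD=842723141/8388608 → NEW=0, ERR=842723141/8388608
(3,1): OLD=15412220641/67108864 → NEW=255, ERR=-1700539679/67108864
(3,2): OLD=56019124147/536870912 → NEW=0, ERR=56019124147/536870912
(3,3): OLD=329659260277/2147483648 → NEW=255, ERR=-217949069963/2147483648
(3,4): OLD=32125051761477/274877906944 → NEW=0, ERR=32125051761477/274877906944
(3,5): OLD=423880708264863/2199023255552 → NEW=255, ERR=-136870221900897/2199023255552
(3,6): OLD=3932849916490177/35184372088832 → NEW=0, ERR=3932849916490177/35184372088832
(4,0): OLD=164972518251/1073741824 → NEW=255, ERR=-108831646869/1073741824
(4,1): OLD=2775934011119/17179869184 → NEW=255, ERR=-1604932630801/17179869184
(4,2): OLD=33294101652577/274877906944 → NEW=0, ERR=33294101652577/274877906944
(4,3): OLD=491944173285755/2199023255552 → NEW=255, ERR=-68806756880005/2199023255552
(4,4): OLD=2160660082718209/17592186044416 → NEW=0, ERR=2160660082718209/17592186044416
(4,5): OLD=112334323399642497/562949953421312 → NEW=255, ERR=-31217914722792063/562949953421312
(4,6): OLD=1682359679306418647/9007199254740992 → NEW=255, ERR=-614476130652534313/9007199254740992
(5,0): OLD=19189141284413/274877906944 → NEW=0, ERR=19189141284413/274877906944
(5,1): OLD=311654274631487/2199023255552 → NEW=255, ERR=-249096655534273/2199023255552
(5,2): OLD=1716772426364649/17592186044416 → NEW=0, ERR=1716772426364649/17592186044416
(5,3): OLD=31456967868488429/140737488355328 → NEW=255, ERR=-4431091662120211/140737488355328
(5,4): OLD=1290309875136960015/9007199254740992 → NEW=255, ERR=-1006525934821992945/9007199254740992
(5,5): OLD=4011171867225250079/72057594037927936 → NEW=0, ERR=4011171867225250079/72057594037927936
(5,6): OLD=220864193644472613361/1152921504606846976 → NEW=255, ERR=-73130790030273365519/1152921504606846976
(6,0): OLD=5966434567786309/35184372088832 → NEW=255, ERR=-3005580314865851/35184372088832
(6,1): OLD=46662393800824457/562949953421312 → NEW=0, ERR=46662393800824457/562949953421312
(6,2): OLD=1853472787782529403/9007199254740992 → NEW=255, ERR=-443363022176423557/9007199254740992
(6,3): OLD=5243813285873068901/72057594037927936 → NEW=0, ERR=5243813285873068901/72057594037927936
(6,4): OLD=18358359480117162223/144115188075855872 → NEW=0, ERR=18358359480117162223/144115188075855872
(6,5): OLD=3417257664172497158987/18446744073709551616 → NEW=255, ERR=-1286662074623438503093/18446744073709551616
(6,6): OLD=21587510894746064359773/295147905179352825856 → NEW=0, ERR=21587510894746064359773/295147905179352825856
Row 0: #.#.#.#
Row 1: ##.##.#
Row 2: #.##.#.
Row 3: .#.#.#.
Row 4: ##.#.##
Row 5: .#.##.#
Row 6: #.#..#.

Answer: #.#.#.#
##.##.#
#.##.#.
.#.#.#.
##.#.##
.#.##.#
#.#..#.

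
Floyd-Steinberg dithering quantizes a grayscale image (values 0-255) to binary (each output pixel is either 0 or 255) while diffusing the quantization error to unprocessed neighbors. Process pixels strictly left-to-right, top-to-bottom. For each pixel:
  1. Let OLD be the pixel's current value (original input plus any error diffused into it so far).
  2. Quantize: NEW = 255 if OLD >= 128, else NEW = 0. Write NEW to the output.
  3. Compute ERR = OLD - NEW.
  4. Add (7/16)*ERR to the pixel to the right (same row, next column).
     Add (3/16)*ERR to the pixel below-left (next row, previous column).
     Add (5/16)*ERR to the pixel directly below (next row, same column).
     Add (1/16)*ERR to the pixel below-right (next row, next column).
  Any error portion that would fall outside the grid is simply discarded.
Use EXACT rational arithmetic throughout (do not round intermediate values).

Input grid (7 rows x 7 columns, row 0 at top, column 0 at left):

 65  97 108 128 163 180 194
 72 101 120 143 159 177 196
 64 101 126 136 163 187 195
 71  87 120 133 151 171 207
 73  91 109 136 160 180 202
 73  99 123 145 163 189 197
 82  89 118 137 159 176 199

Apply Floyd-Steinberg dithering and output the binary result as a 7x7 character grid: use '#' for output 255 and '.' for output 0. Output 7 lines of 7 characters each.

(0,0): OLD=65 → NEW=0, ERR=65
(0,1): OLD=2007/16 → NEW=0, ERR=2007/16
(0,2): OLD=41697/256 → NEW=255, ERR=-23583/256
(0,3): OLD=359207/4096 → NEW=0, ERR=359207/4096
(0,4): OLD=13196817/65536 → NEW=255, ERR=-3514863/65536
(0,5): OLD=164139639/1048576 → NEW=255, ERR=-103247241/1048576
(0,6): OLD=2532049217/16777216 → NEW=255, ERR=-1746140863/16777216
(1,0): OLD=29653/256 → NEW=0, ERR=29653/256
(1,1): OLD=363859/2048 → NEW=255, ERR=-158381/2048
(1,2): OLD=5351759/65536 → NEW=0, ERR=5351759/65536
(1,3): OLD=49890851/262144 → NEW=255, ERR=-16955869/262144
(1,4): OLD=1693839241/16777216 → NEW=0, ERR=1693839241/16777216
(1,5): OLD=22485971801/134217728 → NEW=255, ERR=-11739548839/134217728
(1,6): OLD=255668671767/2147483648 → NEW=0, ERR=255668671767/2147483648
(2,0): OLD=2808129/32768 → NEW=0, ERR=2808129/32768
(2,1): OLD=143525467/1048576 → NEW=255, ERR=-123861413/1048576
(2,2): OLD=1390478545/16777216 → NEW=0, ERR=1390478545/16777216
(2,3): OLD=23633130889/134217728 → NEW=255, ERR=-10592389751/134217728
(2,4): OLD=149873312281/1073741824 → NEW=255, ERR=-123930852839/1073741824
(2,5): OLD=4734892666099/34359738368 → NEW=255, ERR=-4026840617741/34359738368
(2,6): OLD=96462668622549/549755813888 → NEW=255, ERR=-43725063918891/549755813888
(3,0): OLD=1268898737/16777216 → NEW=0, ERR=1268898737/16777216
(3,1): OLD=13968230237/134217728 → NEW=0, ERR=13968230237/134217728
(3,2): OLD=181731680551/1073741824 → NEW=255, ERR=-92072484569/1073741824
(3,3): OLD=233479421953/4294967296 → NEW=0, ERR=233479421953/4294967296
(3,4): OLD=61466865442737/549755813888 → NEW=0, ERR=61466865442737/549755813888
(3,5): OLD=708812463533603/4398046511104 → NEW=255, ERR=-412689396797917/4398046511104
(3,6): OLD=9413066111364541/70368744177664 → NEW=255, ERR=-8530963653939779/70368744177664
(4,0): OLD=249426946495/2147483648 → NEW=0, ERR=249426946495/2147483648
(4,1): OLD=5600167366835/34359738368 → NEW=255, ERR=-3161565917005/34359738368
(4,2): OLD=32240197831261/549755813888 → NEW=0, ERR=32240197831261/549755813888
(4,3): OLD=854318175058959/4398046511104 → NEW=255, ERR=-267183685272561/4398046511104
(4,4): OLD=5424201313456957/35184372088832 → NEW=255, ERR=-3547813569195203/35184372088832
(4,5): OLD=102252309333957117/1125899906842624 → NEW=0, ERR=102252309333957117/1125899906842624
(4,6): OLD=3566549086357611515/18014398509481984 → NEW=255, ERR=-1027122533560294405/18014398509481984
(5,0): OLD=50601632382409/549755813888 → NEW=0, ERR=50601632382409/549755813888
(5,1): OLD=566336627155779/4398046511104 → NEW=255, ERR=-555165233175741/4398046511104
(5,2): OLD=2426287660839301/35184372088832 → NEW=0, ERR=2426287660839301/35184372088832
(5,3): OLD=39672170707339001/281474976710656 → NEW=255, ERR=-32103948353878279/281474976710656
(5,4): OLD=1708144136637834835/18014398509481984 → NEW=0, ERR=1708144136637834835/18014398509481984
(5,5): OLD=34857443323873052835/144115188075855872 → NEW=255, ERR=-1891929635470194525/144115188075855872
(5,6): OLD=413010959619141081645/2305843009213693952 → NEW=255, ERR=-174979007730350876115/2305843009213693952
(6,0): OLD=6128806618337585/70368744177664 → NEW=0, ERR=6128806618337585/70368744177664
(6,1): OLD=119728254293281509/1125899906842624 → NEW=0, ERR=119728254293281509/1125899906842624
(6,2): OLD=2824633149966603791/18014398509481984 → NEW=255, ERR=-1769038469951302129/18014398509481984
(6,3): OLD=11598860231073785681/144115188075855872 → NEW=0, ERR=11598860231073785681/144115188075855872
(6,4): OLD=61754226885551371139/288230376151711744 → NEW=255, ERR=-11744519033135123581/288230376151711744
(6,5): OLD=5377911903551169916831/36893488147419103232 → NEW=255, ERR=-4029927574040701407329/36893488147419103232
(6,6): OLD=74776718637989074951785/590295810358705651712 → NEW=0, ERR=74776718637989074951785/590295810358705651712
Row 0: ..#.###
Row 1: .#.#.#.
Row 2: .#.####
Row 3: ..#..##
Row 4: .#.##.#
Row 5: .#.#.##
Row 6: ..#.##.

Answer: ..#.###
.#.#.#.
.#.####
..#..##
.#.##.#
.#.#.##
..#.##.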